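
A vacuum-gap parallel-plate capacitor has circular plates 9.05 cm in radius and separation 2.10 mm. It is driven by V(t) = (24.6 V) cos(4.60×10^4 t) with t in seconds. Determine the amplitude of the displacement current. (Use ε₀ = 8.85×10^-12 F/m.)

The displacement current equals the conduction current C dV/dt, which peaks at C V₀ ω.
With C = ε₀A/d = (8.85×10^-12)(0.02573)/(2.10×10^-3) = 1.084×10^-10 F and ω = 4.60×10^4 rad/s, I_d,max = (1.084×10^-10)(24.6)(4.60×10^4) = 1.23×10^-4 A.

1.23×10^-4 A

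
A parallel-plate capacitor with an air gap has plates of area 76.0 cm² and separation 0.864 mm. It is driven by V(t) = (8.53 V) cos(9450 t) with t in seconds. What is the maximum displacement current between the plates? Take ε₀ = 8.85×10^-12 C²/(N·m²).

6.28×10^-6 A

C = ε₀A/d = (8.85×10^-12)(7.60×10^-3)/(8.64×10^-4) = 7.785×10^-11 F; ω = 9450 rad/s.
I_d = C dV/dt, so |I_d|_max = C V₀ ω = (7.785×10^-11)(8.53)(9450) = 6.28×10^-6 A.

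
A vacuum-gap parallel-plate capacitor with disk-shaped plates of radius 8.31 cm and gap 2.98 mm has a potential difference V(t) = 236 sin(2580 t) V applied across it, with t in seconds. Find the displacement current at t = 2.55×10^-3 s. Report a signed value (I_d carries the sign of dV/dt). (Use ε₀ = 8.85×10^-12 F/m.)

C = ε₀A/d = (8.85×10^-12)(0.02169)/(2.98×10^-3) = 6.441×10^-11 F. dV/dt = V₀ω·cos(ωt); at ωt = 6.579 rad this factor is 0.9566.
I_d = C dV/dt = (6.441×10^-11)(236)(2580)(0.9566) = 3.75×10^-5 A.

3.75×10^-5 A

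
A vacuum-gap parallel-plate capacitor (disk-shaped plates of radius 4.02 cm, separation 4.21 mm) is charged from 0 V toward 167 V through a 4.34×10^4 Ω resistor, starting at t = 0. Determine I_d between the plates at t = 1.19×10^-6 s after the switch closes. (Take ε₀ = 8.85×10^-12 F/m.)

2.95×10^-4 A

C = ε₀A/d = (8.85×10^-12)(5.077×10^-3)/(4.21×10^-3) = 1.067×10^-11 F, so τ = RC = 4.631×10^-7 s.
The conduction current is I(t) = (V₀/R) e^(−t/τ), and the displacement current between the plates equals it.
t/τ = 2.570; I_d = (167/4.34×10^4) · e^(−2.570) = (3.848×10^-3)(0.07654) = 2.95×10^-4 A.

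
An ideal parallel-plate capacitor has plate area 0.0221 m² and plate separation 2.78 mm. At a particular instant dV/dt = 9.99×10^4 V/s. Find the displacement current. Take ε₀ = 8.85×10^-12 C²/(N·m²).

E = V/d so dE/dt = (dV/dt)/d = 3.594×10^7 V/(m·s), and I_d = ε₀ A dE/dt = (8.85×10^-12)(0.0221)(3.594×10^7) = 7.03×10^-6 A.

7.03×10^-6 A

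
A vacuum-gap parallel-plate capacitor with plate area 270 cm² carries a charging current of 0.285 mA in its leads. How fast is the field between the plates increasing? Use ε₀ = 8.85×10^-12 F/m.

By continuity, I_d in the gap equals the 0.285 mA flowing in the wire.
Inverting I_d = ε₀ A dE/dt gives dE/dt = 2.85×10^-4 / (8.85×10^-12 · 0.0270) = 1.19×10^9 V/(m·s).

1.19×10^9 V/(m·s)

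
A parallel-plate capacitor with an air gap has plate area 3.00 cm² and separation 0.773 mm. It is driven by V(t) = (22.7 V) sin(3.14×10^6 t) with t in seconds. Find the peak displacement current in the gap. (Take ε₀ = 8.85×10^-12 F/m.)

2.45×10^-4 A

C = ε₀A/d = (8.85×10^-12)(3.00×10^-4)/(7.73×10^-4) = 3.435×10^-12 F; ω = 3.14×10^6 rad/s.
I_d = C dV/dt, so |I_d|_max = C V₀ ω = (3.435×10^-12)(22.7)(3.14×10^6) = 2.45×10^-4 A.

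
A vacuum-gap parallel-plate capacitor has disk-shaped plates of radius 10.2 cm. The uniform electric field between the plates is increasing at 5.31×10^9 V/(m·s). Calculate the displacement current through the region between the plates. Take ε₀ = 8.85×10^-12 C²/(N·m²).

With a uniform field, Φ_E = EA, so I_d = ε₀ A dE/dt = 1.54×10^-3 A.

1.54×10^-3 A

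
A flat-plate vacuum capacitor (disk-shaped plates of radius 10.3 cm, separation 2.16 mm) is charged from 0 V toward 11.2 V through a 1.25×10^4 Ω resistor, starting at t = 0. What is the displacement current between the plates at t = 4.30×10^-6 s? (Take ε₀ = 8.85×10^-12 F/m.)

7.22×10^-5 A

C = ε₀A/d = (8.85×10^-12)(0.03333)/(2.16×10^-3) = 1.366×10^-10 F and τ = RC = 1.707×10^-6 s. I_d in the gap equals the RC charging current.
I_d(t) = (V₀/R) e^(−t/τ) = 8.960×10^-4 · e^(−2.519) = 7.22×10^-5 A.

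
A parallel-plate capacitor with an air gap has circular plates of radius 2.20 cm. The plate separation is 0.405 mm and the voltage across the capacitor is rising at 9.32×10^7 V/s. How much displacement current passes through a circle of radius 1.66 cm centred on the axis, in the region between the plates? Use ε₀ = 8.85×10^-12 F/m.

With E = V/d, dE/dt = 2.301×10^11 V/(m·s) and πR² = 1.521×10^-3 m², giving I_d = ε₀ πR² dE/dt = 3.097×10^-3 A.
Through an area πr² the displacement current is I_d·(πr²/πR²) = I_d (r/R)² = 1.76×10^-3 A.

1.76×10^-3 A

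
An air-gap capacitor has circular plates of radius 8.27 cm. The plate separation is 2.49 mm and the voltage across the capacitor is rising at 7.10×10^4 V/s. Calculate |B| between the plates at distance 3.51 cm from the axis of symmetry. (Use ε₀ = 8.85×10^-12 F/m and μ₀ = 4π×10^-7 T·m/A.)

With E = V/d, dE/dt = 2.851×10^7 V/(m·s) and πR² = 0.02149 m², giving I_d = ε₀ πR² dE/dt = 5.422×10^-6 A.
An Ampèrian loop of radius r encloses a fraction (r/R)² of I_d. Then B·2πr = μ₀ I_d (r/R)², giving B = μ₀ I_d r/(2πR²) = 5.57×10^-12 T.

5.57×10^-12 T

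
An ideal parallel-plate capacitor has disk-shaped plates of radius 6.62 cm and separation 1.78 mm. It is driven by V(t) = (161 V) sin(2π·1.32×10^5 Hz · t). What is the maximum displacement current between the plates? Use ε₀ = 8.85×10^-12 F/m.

The displacement current equals the conduction current C dV/dt, which peaks at C V₀ ω.
With C = ε₀A/d = (8.85×10^-12)(0.01377)/(1.78×10^-3) = 6.846×10^-11 F and ω = 2πf = 8.294×10^5 rad/s, I_d,max = (6.846×10^-11)(161)(8.294×10^5) = 9.14×10^-3 A.

9.14×10^-3 A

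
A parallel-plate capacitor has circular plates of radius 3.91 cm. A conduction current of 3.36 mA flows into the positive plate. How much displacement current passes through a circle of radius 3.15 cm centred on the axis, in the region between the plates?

No conduction current crosses the gap, so I_d there equals the 3.36×10^-3 A in the leads.
Since J_d is uniform, the enclosed fraction is (r/R)² = 0.6490, giving I_d,enc = 2.18×10^-3 A.

2.18×10^-3 A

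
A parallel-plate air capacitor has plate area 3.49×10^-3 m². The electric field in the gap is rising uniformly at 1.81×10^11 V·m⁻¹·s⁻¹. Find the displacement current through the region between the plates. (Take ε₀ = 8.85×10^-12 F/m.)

5.59×10^-3 A

I_d = ε₀ A (dE/dt) = (8.85×10^-12)(3.49×10^-3 m²)(1.81×10^11) = 5.59×10^-3 A.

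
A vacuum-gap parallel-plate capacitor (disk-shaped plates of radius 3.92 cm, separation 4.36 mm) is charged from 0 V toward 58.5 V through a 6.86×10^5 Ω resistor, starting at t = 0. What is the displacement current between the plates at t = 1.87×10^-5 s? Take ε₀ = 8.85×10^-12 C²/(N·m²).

C = ε₀A/d = (8.85×10^-12)(4.827×10^-3)/(4.36×10^-3) = 9.798×10^-12 F, so τ = RC = 6.721×10^-6 s.
The conduction current is I(t) = (V₀/R) e^(−t/τ), and the displacement current between the plates equals it.
t/τ = 2.782; I_d = (58.5/6.86×10^5) · e^(−2.782) = (8.528×10^-5)(0.06191) = 5.28×10^-6 A.

5.28×10^-6 A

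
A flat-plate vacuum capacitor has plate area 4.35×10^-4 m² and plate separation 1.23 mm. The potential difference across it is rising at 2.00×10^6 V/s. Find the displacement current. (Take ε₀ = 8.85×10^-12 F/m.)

6.26×10^-6 A

C = ε₀A/d = (8.85×10^-12)(4.35×10^-4)/(1.23×10^-3) = 3.130×10^-12 F.
I_d = C dV/dt = (3.130×10^-12)(2.00×10^6) = 6.26×10^-6 A.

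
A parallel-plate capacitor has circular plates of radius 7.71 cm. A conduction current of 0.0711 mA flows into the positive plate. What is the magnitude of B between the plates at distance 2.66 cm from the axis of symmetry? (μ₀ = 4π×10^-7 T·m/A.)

By continuity the displacement current in the gap matches the conduction current: I_d = 7.11×10^-5 A.
For r < R the Ampère–Maxwell law gives B(2πr) = μ₀ I_d (r²/R²), so B = μ₀ I_d r/(2πR²) = (4π×10^-7)(7.11×10^-5)(0.0266)/(2π·0.0771²) = 6.36×10^-11 T.

6.36×10^-11 T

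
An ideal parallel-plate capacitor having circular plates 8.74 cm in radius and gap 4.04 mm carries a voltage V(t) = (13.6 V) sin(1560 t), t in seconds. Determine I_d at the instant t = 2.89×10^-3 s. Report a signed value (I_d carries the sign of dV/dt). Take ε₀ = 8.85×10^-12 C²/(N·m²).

dV/dt = (13.6)(1560)·cos(4.5084) = -4298 V/s.
I_d = C dV/dt with C = ε₀A/d = (8.85×10^-12)(0.02400)/(4.04×10^-3) = 5.257×10^-11 F, so I_d = (5.257×10^-11)(-4298) = -2.26×10^-7 A.

-2.26×10^-7 A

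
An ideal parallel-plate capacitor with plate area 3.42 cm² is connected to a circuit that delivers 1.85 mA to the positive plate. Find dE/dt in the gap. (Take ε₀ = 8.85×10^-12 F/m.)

Charge continuity gives I_d = I = 1.85×10^-3 A between the plates.
Inverting I_d = ε₀ A dE/dt gives dE/dt = 1.85×10^-3 / (8.85×10^-12 · 3.42×10^-4) = 6.11×10^11 V/(m·s).

6.11×10^11 V/(m·s)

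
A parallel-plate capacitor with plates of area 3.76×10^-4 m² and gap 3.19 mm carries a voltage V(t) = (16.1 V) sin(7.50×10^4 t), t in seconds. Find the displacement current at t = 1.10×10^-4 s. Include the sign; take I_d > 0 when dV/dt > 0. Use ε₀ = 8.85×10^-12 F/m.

dE/dt = (V₀ω/d)·cos(ωt) with ωt = 8.25 rad: (16.1)(7.50×10^4)(-0.3857)/(3.19×10^-3) = -1.460×10^8 V/(m·s).
I_d = ε₀ A dE/dt = (8.85×10^-12)(3.76×10^-4)(-1.460×10^8) = -4.86×10^-7 A.

-4.86×10^-7 A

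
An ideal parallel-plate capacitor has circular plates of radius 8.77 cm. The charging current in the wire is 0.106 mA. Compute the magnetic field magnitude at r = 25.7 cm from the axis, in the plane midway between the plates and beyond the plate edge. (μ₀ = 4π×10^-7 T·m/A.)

No conduction current crosses the gap, so I_d there equals the 1.06×10^-4 A in the leads.
For r ≥ R the full I_d is enclosed: B = μ₀ I_d/(2πr) = (4π×10^-7)(1.06×10^-4)/(2π·0.257) = 8.25×10^-11 T.

8.25×10^-11 T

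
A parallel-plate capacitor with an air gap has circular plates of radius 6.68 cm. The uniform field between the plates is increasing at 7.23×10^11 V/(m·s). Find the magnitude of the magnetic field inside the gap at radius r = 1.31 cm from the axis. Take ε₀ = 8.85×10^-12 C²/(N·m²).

Total displacement current: I_d = ε₀(πR²)(dE/dt) = (8.85×10^-12)(0.01402)(7.23×10^11) = 0.08971 A.
An Ampèrian loop of radius r encloses a fraction (r/R)² of I_d. Then B·2πr = μ₀ I_d (r/R)², giving B = μ₀ I_d r/(2πR²) = 5.27×10^-8 T.

5.27×10^-8 T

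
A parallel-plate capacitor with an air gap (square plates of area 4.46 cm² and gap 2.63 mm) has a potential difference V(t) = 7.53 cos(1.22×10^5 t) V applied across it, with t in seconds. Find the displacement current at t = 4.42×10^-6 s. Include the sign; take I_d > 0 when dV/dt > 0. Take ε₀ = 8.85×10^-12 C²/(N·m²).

dE/dt = (V₀ω/d)·−sin(ωt) with ωt = 0.53924 rad: (7.53)(1.22×10^5)(-0.5135)/(2.63×10^-3) = -1.794×10^8 V/(m·s).
I_d = ε₀ A dE/dt = (8.85×10^-12)(4.46×10^-4)(-1.794×10^8) = -7.08×10^-7 A.

-7.08×10^-7 A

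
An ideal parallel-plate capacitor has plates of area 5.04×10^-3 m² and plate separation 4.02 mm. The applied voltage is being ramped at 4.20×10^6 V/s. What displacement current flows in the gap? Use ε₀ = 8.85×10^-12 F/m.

The displacement current equals the charging current C dV/dt. With C = ε₀A/d = (8.85×10^-12)(5.04×10^-3)/(4.02×10^-3) = 1.110×10^-11 F, I_d = (1.110×10^-11)(4.20×10^6) = 4.66×10^-5 A.

4.66×10^-5 A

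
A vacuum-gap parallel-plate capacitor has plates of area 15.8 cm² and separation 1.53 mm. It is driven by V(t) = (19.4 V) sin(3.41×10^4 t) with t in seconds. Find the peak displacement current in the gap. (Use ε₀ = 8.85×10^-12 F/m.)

6.05×10^-6 A

(dE/dt)_max = V₀ω/d = 4.324×10^8 V/(m·s); ω = 3.41×10^4 rad/s.
I_d,max = ε₀ A (dE/dt)_max = (8.85×10^-12)(1.58×10^-3)(4.324×10^8) = 6.05×10^-6 A.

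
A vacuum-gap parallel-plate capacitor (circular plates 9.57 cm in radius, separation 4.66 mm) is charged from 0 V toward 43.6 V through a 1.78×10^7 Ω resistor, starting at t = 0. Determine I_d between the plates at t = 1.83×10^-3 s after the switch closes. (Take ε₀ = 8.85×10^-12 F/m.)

3.73×10^-7 A

C = ε₀A/d = (8.85×10^-12)(0.02877)/(4.66×10^-3) = 5.464×10^-11 F and τ = RC = 9.726×10^-4 s. I_d in the gap equals the RC charging current.
I_d(t) = (V₀/R) e^(−t/τ) = 2.449×10^-6 · e^(−1.882) = 3.73×10^-7 A.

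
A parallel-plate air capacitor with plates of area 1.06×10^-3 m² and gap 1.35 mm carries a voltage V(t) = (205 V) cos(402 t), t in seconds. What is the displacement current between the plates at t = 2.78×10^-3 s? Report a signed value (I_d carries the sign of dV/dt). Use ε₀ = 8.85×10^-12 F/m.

dE/dt = (V₀ω/d)·−sin(ωt) with ωt = 1.11756 rad: (205)(402)(-0.8990)/(1.35×10^-3) = -5.488×10^7 V/(m·s).
I_d = ε₀ A dE/dt = (8.85×10^-12)(1.06×10^-3)(-5.488×10^7) = -5.15×10^-7 A.

-5.15×10^-7 A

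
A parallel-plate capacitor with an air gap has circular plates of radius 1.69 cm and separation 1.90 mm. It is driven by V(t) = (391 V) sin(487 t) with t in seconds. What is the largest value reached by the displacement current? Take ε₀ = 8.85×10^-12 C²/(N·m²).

(dE/dt)_max = V₀ω/d = 1.002×10^8 V/(m·s); ω = 487 rad/s.
I_d,max = ε₀ A (dE/dt)_max = (8.85×10^-12)(8.973×10^-4)(1.002×10^8) = 7.96×10^-7 A.

7.96×10^-7 A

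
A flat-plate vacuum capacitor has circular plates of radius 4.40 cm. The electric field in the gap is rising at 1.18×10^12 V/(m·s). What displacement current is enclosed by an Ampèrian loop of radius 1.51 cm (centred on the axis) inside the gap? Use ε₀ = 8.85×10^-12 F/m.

7.48×10^-3 A

I_d = ε₀ dΦ_E/dt = ε₀ πR² (dE/dt) = (8.85×10^-12)(6.082×10^-3)(1.18×10^12) = 0.06351 A through the full plate area.
Through an area πr² the displacement current is I_d·(πr²/πR²) = I_d (r/R)² = 7.48×10^-3 A.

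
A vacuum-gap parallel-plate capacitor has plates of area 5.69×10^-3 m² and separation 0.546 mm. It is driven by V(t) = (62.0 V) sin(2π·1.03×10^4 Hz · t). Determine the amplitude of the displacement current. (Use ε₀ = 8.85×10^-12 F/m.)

C = ε₀A/d = (8.85×10^-12)(5.69×10^-3)/(5.46×10^-4) = 9.223×10^-11 F; ω = 2πf = 6.472×10^4 rad/s.
I_d = C dV/dt, so |I_d|_max = C V₀ ω = (9.223×10^-11)(62.0)(6.472×10^4) = 3.70×10^-4 A.

3.70×10^-4 A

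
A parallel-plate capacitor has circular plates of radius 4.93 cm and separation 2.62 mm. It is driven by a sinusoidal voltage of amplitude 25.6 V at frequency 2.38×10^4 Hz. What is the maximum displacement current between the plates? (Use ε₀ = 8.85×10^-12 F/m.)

9.87×10^-5 A

C = ε₀A/d = (8.85×10^-12)(7.636×10^-3)/(2.62×10^-3) = 2.579×10^-11 F; ω = 2πf = 1.495×10^5 rad/s.
I_d = C dV/dt, so |I_d|_max = C V₀ ω = (2.579×10^-11)(25.6)(1.495×10^5) = 9.87×10^-5 A.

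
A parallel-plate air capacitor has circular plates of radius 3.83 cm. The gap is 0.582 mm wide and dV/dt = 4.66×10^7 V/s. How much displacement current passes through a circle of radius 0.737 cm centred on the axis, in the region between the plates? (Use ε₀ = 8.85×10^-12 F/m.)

1.21×10^-4 A

dE/dt = (dV/dt)/d = 8.007×10^10 V/(m·s); I_d = ε₀(πR²)(dE/dt) = (8.85×10^-12)(4.608×10^-3)(8.007×10^10) = 3.265×10^-3 A.
The field is uniform, so I_d,enc = I_d (r/R)² = (3.265×10^-3)(0.737/3.83)² = 1.21×10^-4 A.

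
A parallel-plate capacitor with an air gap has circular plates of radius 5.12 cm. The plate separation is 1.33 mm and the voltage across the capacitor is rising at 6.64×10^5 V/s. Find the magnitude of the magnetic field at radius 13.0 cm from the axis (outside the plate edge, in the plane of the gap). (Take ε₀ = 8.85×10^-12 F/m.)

dE/dt = (dV/dt)/d = 4.992×10^8 V/(m·s); I_d = ε₀(πR²)(dE/dt) = (8.85×10^-12)(8.235×10^-3)(4.992×10^8) = 3.638×10^-5 A.
For r ≥ R the full I_d is enclosed: B = μ₀ I_d/(2πr) = (4π×10^-7)(3.638×10^-5)/(2π·0.130) = 5.60×10^-11 T.

5.60×10^-11 T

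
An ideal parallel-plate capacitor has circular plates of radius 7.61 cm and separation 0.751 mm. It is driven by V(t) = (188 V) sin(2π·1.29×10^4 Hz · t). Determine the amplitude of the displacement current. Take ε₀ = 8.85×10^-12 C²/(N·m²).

(dE/dt)_max = V₀ω/d = 2.029×10^10 V/(m·s); ω = 2πf = 8.105×10^4 rad/s.
I_d,max = ε₀ A (dE/dt)_max = (8.85×10^-12)(0.01819)(2.029×10^10) = 3.27×10^-3 A.

3.27×10^-3 A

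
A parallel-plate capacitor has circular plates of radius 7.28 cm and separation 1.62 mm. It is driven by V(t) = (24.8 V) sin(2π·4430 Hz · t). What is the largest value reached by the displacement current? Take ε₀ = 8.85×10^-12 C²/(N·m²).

C = ε₀A/d = (8.85×10^-12)(0.01665)/(1.62×10^-3) = 9.096×10^-11 F; ω = 2πf = 2.783×10^4 rad/s.
I_d = C dV/dt, so |I_d|_max = C V₀ ω = (9.096×10^-11)(24.8)(2.783×10^4) = 6.28×10^-5 A.

6.28×10^-5 A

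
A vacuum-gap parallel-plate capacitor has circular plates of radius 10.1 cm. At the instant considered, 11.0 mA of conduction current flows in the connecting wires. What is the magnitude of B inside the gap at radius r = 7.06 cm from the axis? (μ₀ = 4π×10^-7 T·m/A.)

1.52×10^-8 T

Between the plates the displacement current equals the wire current: I_d = 11.0 mA = 0.0110 A.
An Ampèrian loop of radius r encloses a fraction (r/R)² of I_d. Then B·2πr = μ₀ I_d (r/R)², giving B = μ₀ I_d r/(2πR²) = 1.52×10^-8 T.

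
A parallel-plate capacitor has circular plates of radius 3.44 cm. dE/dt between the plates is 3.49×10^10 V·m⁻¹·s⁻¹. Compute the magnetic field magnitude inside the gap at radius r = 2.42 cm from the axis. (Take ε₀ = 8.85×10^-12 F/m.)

4.70×10^-9 T

Total displacement current: I_d = ε₀(πR²)(dE/dt) = (8.85×10^-12)(3.718×10^-3)(3.49×10^10) = 1.148×10^-3 A.
An Ampèrian loop of radius r encloses a fraction (r/R)² of I_d. Then B·2πr = μ₀ I_d (r/R)², giving B = μ₀ I_d r/(2πR²) = 4.70×10^-9 T.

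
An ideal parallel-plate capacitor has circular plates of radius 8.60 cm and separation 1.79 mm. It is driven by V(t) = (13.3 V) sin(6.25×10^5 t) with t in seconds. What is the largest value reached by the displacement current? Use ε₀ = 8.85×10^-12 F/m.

(dE/dt)_max = V₀ω/d = 4.644×10^9 V/(m·s); ω = 6.25×10^5 rad/s.
I_d,max = ε₀ A (dE/dt)_max = (8.85×10^-12)(0.02324)(4.644×10^9) = 9.55×10^-4 A.

9.55×10^-4 A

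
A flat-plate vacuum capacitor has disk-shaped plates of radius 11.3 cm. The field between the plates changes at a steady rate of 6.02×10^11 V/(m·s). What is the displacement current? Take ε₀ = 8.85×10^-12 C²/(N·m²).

The displacement current is ε₀ times dΦ_E/dt = ε₀ A dE/dt = (8.85×10^-12)(0.04011)(6.02×10^11) = 0.214 A.

0.214 A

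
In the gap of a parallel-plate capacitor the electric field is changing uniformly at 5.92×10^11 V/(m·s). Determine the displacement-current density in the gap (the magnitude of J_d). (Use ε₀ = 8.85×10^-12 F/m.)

5.24 A/m²

The displacement-current density is ε₀ ∂E/∂t = (8.85×10^-12)(5.92×10^11) = 5.24 A/m².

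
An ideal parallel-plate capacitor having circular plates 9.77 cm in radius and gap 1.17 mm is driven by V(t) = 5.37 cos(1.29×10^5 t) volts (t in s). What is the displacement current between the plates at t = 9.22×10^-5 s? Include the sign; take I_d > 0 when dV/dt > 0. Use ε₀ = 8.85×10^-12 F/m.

9.79×10^-5 A

C = ε₀A/d = (8.85×10^-12)(0.02999)/(1.17×10^-3) = 2.268×10^-10 F. dV/dt = V₀ω·−sin(ωt); at ωt = 11.8938 rad this factor is 0.6230.
I_d = C dV/dt = (2.268×10^-10)(5.37)(1.29×10^5)(0.6230) = 9.79×10^-5 A.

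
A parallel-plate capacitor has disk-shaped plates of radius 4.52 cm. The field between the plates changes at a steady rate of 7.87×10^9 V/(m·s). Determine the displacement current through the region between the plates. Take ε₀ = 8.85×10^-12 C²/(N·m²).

4.47×10^-4 A

I_d = ε₀ A (dE/dt) = (8.85×10^-12)(6.418×10^-3 m²)(7.87×10^9) = 4.47×10^-4 A.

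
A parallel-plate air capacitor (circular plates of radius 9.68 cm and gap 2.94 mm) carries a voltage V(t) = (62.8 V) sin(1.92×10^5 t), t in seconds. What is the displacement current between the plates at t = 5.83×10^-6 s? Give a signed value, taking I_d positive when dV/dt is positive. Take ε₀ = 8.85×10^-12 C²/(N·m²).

C = ε₀A/d = (8.85×10^-12)(0.02944)/(2.94×10^-3) = 8.862×10^-11 F. dV/dt = V₀ω·cos(ωt); at ωt = 1.11936 rad this factor is 0.4363.
I_d = C dV/dt = (8.862×10^-11)(62.8)(1.92×10^5)(0.4363) = 4.66×10^-4 A.

4.66×10^-4 A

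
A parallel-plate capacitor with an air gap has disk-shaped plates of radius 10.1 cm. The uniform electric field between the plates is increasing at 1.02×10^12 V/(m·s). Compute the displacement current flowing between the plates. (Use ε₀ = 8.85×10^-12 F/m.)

The displacement current is ε₀ times dΦ_E/dt = ε₀ A dE/dt = (8.85×10^-12)(0.03205)(1.02×10^12) = 0.289 A.

0.289 A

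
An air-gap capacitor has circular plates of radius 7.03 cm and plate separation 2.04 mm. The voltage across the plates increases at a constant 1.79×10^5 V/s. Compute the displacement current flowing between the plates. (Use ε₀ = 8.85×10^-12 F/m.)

1.21×10^-5 A

The displacement current equals the charging current C dV/dt. With C = ε₀A/d = (8.85×10^-12)(0.01553)/(2.04×10^-3) = 6.737×10^-11 F, I_d = (6.737×10^-11)(1.79×10^5) = 1.21×10^-5 A.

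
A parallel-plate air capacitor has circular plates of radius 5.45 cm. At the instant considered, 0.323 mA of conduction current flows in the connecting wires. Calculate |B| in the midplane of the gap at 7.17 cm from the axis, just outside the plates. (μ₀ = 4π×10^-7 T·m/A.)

9.01×10^-10 T

By continuity the displacement current in the gap matches the conduction current: I_d = 3.23×10^-4 A.
For r ≥ R the full I_d is enclosed: B = μ₀ I_d/(2πr) = (4π×10^-7)(3.23×10^-4)/(2π·0.0717) = 9.01×10^-10 T.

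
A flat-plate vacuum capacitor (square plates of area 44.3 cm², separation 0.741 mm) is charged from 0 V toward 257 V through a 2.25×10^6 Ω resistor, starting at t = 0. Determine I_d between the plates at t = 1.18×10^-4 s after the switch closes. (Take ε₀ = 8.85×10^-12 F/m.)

C = ε₀A/d = (8.85×10^-12)(4.43×10^-3)/(7.41×10^-4) = 5.291×10^-11 F and τ = RC = 1.190×10^-4 s. I_d in the gap equals the RC charging current.
I_d(t) = (V₀/R) e^(−t/τ) = 1.142×10^-4 · e^(−0.9916) = 4.24×10^-5 A.

4.24×10^-5 A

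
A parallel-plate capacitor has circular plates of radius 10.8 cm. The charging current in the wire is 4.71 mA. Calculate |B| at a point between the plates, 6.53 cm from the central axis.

No conduction current crosses the gap, so I_d there equals the 4.71×10^-3 A in the leads.
An Ampèrian loop of radius r encloses a fraction (r/R)² of I_d. Then B·2πr = μ₀ I_d (r/R)², giving B = μ₀ I_d r/(2πR²) = 5.27×10^-9 T.

5.27×10^-9 T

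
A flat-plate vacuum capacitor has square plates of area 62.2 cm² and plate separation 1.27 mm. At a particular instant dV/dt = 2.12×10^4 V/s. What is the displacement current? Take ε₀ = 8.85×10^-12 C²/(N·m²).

E = V/d so dE/dt = (dV/dt)/d = 1.669×10^7 V/(m·s), and I_d = ε₀ A dE/dt = (8.85×10^-12)(6.22×10^-3)(1.669×10^7) = 9.19×10^-7 A.

9.19×10^-7 A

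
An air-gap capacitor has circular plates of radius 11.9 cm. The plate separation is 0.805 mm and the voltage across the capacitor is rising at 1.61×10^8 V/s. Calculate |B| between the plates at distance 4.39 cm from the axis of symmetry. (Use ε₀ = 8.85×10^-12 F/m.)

With E = V/d, dE/dt = 2.000×10^11 V/(m·s) and πR² = 0.04449 m², giving I_d = ε₀ πR² dE/dt = 0.07875 A.
For r < R the Ampère–Maxwell law gives B(2πr) = μ₀ I_d (r²/R²), so B = μ₀ I_d r/(2πR²) = (4π×10^-7)(0.07875)(0.0439)/(2π·0.119²) = 4.88×10^-8 T.

4.88×10^-8 T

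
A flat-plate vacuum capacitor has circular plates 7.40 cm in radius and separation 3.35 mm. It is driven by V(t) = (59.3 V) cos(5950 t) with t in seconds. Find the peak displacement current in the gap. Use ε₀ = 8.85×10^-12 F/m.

The displacement current equals the conduction current C dV/dt, which peaks at C V₀ ω.
With C = ε₀A/d = (8.85×10^-12)(0.01720)/(3.35×10^-3) = 4.544×10^-11 F and ω = 5950 rad/s, I_d,max = (4.544×10^-11)(59.3)(5950) = 1.60×10^-5 A.

1.60×10^-5 A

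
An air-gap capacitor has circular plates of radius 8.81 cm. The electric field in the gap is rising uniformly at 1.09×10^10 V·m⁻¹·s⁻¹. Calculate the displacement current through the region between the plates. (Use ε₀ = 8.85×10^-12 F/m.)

2.35×10^-3 A

With a uniform field, Φ_E = EA, so I_d = ε₀ A dE/dt = 2.35×10^-3 A.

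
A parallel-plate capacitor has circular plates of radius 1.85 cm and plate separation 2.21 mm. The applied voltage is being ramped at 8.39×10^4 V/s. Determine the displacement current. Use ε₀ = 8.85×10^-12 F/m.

3.61×10^-7 A

E = V/d so dE/dt = (dV/dt)/d = 3.796×10^7 V/(m·s), and I_d = ε₀ A dE/dt = (8.85×10^-12)(1.075×10^-3)(3.796×10^7) = 3.61×10^-7 A.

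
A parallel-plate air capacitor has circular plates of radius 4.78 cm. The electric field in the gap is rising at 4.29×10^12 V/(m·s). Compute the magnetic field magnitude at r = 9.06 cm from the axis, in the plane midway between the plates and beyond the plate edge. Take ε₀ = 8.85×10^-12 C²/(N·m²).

Total displacement current: I_d = ε₀(πR²)(dE/dt) = (8.85×10^-12)(7.178×10^-3)(4.29×10^12) = 0.2725 A.
For r ≥ R the full I_d is enclosed: B = μ₀ I_d/(2πr) = (4π×10^-7)(0.2725)/(2π·0.0906) = 6.02×10^-7 T.

6.02×10^-7 T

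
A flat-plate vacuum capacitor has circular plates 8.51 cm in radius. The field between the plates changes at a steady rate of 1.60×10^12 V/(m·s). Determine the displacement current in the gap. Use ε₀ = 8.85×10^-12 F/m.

0.322 A

I_d = ε₀ A (dE/dt) = (8.85×10^-12)(0.02275 m²)(1.60×10^12) = 0.322 A.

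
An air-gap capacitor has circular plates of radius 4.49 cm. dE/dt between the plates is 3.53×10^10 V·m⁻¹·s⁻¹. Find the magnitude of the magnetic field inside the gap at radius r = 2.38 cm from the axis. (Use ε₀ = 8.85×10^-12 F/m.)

4.67×10^-9 T

Total displacement current: I_d = ε₀(πR²)(dE/dt) = (8.85×10^-12)(6.333×10^-3)(3.53×10^10) = 1.978×10^-3 A.
For r < R the Ampère–Maxwell law gives B(2πr) = μ₀ I_d (r²/R²), so B = μ₀ I_d r/(2πR²) = (4π×10^-7)(1.978×10^-3)(0.0238)/(2π·0.0449²) = 4.67×10^-9 T.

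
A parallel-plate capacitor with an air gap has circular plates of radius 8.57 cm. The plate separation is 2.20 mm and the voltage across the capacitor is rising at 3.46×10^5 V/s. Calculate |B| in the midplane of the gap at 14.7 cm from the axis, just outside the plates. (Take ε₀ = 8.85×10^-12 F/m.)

I_d = C dV/dt with C = ε₀πR²/d = 9.280×10^-11 F, so I_d = (9.280×10^-11)(3.46×10^5) = 3.211×10^-5 A.
Outside the plates the loop encloses all of I_d, so B·2πr = μ₀ I_d and B = 4.37×10^-11 T.

4.37×10^-11 T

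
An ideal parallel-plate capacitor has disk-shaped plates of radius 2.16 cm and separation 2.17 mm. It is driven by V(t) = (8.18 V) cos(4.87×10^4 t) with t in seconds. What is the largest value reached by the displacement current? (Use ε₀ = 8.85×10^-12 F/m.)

C = ε₀A/d = (8.85×10^-12)(1.466×10^-3)/(2.17×10^-3) = 5.979×10^-12 F; ω = 4.87×10^4 rad/s.
I_d = C dV/dt, so |I_d|_max = C V₀ ω = (5.979×10^-12)(8.18)(4.87×10^4) = 2.38×10^-6 A.

2.38×10^-6 A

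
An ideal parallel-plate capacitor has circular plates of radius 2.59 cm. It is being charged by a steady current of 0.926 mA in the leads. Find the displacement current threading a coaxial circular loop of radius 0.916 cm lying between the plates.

Between the plates the displacement current equals the wire current: I_d = 0.926 mA = 9.26×10^-4 A.
Through an area πr² the displacement current is I_d·(πr²/πR²) = I_d (r/R)² = 1.16×10^-4 A.

1.16×10^-4 A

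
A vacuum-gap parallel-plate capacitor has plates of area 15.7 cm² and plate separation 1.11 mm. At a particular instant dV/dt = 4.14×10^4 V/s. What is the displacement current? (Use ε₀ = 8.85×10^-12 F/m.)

5.18×10^-7 A

C = ε₀A/d = (8.85×10^-12)(1.57×10^-3)/(1.11×10^-3) = 1.252×10^-11 F.
I_d = C dV/dt = (1.252×10^-11)(4.14×10^4) = 5.18×10^-7 A.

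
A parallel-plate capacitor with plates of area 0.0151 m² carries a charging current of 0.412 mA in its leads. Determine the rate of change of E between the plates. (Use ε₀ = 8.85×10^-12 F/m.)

3.08×10^9 V/(m·s)

By continuity, I_d in the gap equals the 0.412 mA flowing in the wire.
Since I_d = ε₀ A dE/dt, dE/dt = I_d/(ε₀A) = (4.12×10^-4)/((8.85×10^-12)(0.0151)) = 3.08×10^9 V/(m·s).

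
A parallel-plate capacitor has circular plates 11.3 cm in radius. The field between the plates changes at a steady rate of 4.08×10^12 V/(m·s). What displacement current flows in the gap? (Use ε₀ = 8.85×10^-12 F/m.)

With a uniform field, Φ_E = EA, so I_d = ε₀ A dE/dt = 1.45 A.

1.45 A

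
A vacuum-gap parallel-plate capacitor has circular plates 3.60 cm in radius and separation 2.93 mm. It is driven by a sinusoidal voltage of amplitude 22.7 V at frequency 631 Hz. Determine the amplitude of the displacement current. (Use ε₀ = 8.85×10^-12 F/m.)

1.11×10^-6 A

C = ε₀A/d = (8.85×10^-12)(4.072×10^-3)/(2.93×10^-3) = 1.230×10^-11 F; ω = 2πf = 3965 rad/s.
I_d = C dV/dt, so |I_d|_max = C V₀ ω = (1.230×10^-11)(22.7)(3965) = 1.11×10^-6 A.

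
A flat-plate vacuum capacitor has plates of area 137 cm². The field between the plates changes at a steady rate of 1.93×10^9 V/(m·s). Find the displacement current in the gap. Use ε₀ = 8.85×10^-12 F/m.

The displacement current is ε₀ times dΦ_E/dt = ε₀ A dE/dt = (8.85×10^-12)(0.0137)(1.93×10^9) = 2.34×10^-4 A.

2.34×10^-4 A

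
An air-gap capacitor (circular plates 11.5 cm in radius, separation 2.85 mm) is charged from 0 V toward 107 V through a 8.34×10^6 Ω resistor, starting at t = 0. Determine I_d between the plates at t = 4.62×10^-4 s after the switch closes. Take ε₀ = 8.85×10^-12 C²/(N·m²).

8.35×10^-6 A

With C = ε₀A/d = (8.85×10^-12)(0.04155)/(2.85×10^-3) = 1.290×10^-10 F, the time constant is τ = RC = 1.076×10^-3 s, so t/τ = 0.4294 and e^(−t/τ) = 0.6509.
I_d = I_cond = (V₀/R) e^(−t/τ) = (1.283×10^-5)(0.6509) = 8.35×10^-6 A.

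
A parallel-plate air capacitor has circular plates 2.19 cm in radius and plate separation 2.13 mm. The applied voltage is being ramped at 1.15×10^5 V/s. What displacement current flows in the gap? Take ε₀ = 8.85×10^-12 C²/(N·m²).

7.20×10^-7 A

The field between the plates is E = V/d, so dE/dt = (1.15×10^5)/(2.13×10^-3 m) = 5.399×10^7 V/(m·s).
I_d = ε₀ A (dE/dt) = (8.85×10^-12)(1.507×10^-3)(5.399×10^7) = 7.20×10^-7 A.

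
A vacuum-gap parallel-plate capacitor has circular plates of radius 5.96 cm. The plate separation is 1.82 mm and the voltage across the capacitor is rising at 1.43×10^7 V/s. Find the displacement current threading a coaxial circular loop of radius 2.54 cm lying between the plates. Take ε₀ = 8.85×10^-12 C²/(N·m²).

1.41×10^-4 A

I_d = C dV/dt with C = ε₀πR²/d = 5.427×10^-11 F, so I_d = (5.427×10^-11)(1.43×10^7) = 7.761×10^-4 A.
The field is uniform, so I_d,enc = I_d (r/R)² = (7.761×10^-4)(2.54/5.96)² = 1.41×10^-4 A.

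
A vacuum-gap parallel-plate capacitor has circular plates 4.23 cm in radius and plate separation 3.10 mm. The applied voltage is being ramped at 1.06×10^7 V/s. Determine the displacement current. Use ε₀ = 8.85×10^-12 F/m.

1.70×10^-4 A

The field between the plates is E = V/d, so dE/dt = (1.06×10^7)/(3.10×10^-3 m) = 3.419×10^9 V/(m·s).
I_d = ε₀ A (dE/dt) = (8.85×10^-12)(5.621×10^-3)(3.419×10^9) = 1.70×10^-4 A.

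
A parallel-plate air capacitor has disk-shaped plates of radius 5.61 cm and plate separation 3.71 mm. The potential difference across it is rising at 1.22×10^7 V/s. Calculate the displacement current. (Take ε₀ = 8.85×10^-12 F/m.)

2.88×10^-4 A

The displacement current equals the charging current C dV/dt. With C = ε₀A/d = (8.85×10^-12)(9.887×10^-3)/(3.71×10^-3) = 2.358×10^-11 F, I_d = (2.358×10^-11)(1.22×10^7) = 2.88×10^-4 A.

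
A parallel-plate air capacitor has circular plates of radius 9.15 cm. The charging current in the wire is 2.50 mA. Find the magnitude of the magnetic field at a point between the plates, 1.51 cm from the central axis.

9.02×10^-10 T

By continuity the displacement current in the gap matches the conduction current: I_d = 2.50×10^-3 A.
∮B·dl = μ₀ I_d,enc with I_d,enc = I_d r²/R² = 6.809×10^-5 A; so B = μ₀ I_d,enc/(2πr) = 9.02×10^-10 T.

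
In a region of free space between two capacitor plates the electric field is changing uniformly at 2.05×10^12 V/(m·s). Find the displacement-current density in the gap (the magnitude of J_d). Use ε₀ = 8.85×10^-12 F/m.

18.1 A/m²

J_d = ε₀ ∂E/∂t, so J_d = 18.1 A/m².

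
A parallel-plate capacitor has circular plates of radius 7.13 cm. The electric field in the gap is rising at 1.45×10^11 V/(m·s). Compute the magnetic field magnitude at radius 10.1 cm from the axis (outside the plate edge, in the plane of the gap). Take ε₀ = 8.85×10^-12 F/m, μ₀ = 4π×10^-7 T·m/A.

I_d = ε₀ dΦ_E/dt = ε₀ πR² (dE/dt) = (8.85×10^-12)(0.01597)(1.45×10^11) = 0.02049 A through the full plate area.
With r > R the enclosed displacement current is the full I_d; B = μ₀ I_d / (2πr) = 4.06×10^-8 T.

4.06×10^-8 T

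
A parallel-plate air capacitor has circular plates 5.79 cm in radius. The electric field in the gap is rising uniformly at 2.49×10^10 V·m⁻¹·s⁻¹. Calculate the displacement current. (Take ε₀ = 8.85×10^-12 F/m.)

2.32×10^-3 A

With a uniform field, Φ_E = EA, so I_d = ε₀ A dE/dt = 2.32×10^-3 A.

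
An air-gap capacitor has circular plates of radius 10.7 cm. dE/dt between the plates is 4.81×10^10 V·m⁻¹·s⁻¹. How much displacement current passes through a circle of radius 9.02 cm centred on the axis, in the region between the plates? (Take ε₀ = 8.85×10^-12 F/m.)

Through the whole plate area (πR² = 0.03597 m²), I_d = ε₀ πR² dE/dt = 0.01531 A.
Through an area πr² the displacement current is I_d·(πr²/πR²) = I_d (r/R)² = 0.0109 A.

0.0109 A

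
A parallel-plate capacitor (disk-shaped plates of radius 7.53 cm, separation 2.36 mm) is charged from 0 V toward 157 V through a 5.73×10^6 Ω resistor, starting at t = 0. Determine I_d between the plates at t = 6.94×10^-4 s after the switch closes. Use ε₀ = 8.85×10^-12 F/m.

With C = ε₀A/d = (8.85×10^-12)(0.01781)/(2.36×10^-3) = 6.679×10^-11 F, the time constant is τ = RC = 3.827×10^-4 s, so t/τ = 1.813 and e^(−t/τ) = 0.1632.
I_d = I_cond = (V₀/R) e^(−t/τ) = (2.740×10^-5)(0.1632) = 4.47×10^-6 A.

4.47×10^-6 A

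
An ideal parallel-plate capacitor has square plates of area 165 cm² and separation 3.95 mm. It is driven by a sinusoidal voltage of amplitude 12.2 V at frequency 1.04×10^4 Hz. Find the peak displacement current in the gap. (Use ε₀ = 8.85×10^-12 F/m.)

C = ε₀A/d = (8.85×10^-12)(0.0165)/(3.95×10^-3) = 3.697×10^-11 F; ω = 2πf = 6.535×10^4 rad/s.
I_d = C dV/dt, so |I_d|_max = C V₀ ω = (3.697×10^-11)(12.2)(6.535×10^4) = 2.95×10^-5 A.

2.95×10^-5 A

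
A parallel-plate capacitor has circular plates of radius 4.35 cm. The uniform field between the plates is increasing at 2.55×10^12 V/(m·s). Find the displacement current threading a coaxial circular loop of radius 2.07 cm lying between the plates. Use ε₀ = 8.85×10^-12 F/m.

0.0304 A

I_d = ε₀ dΦ_E/dt = ε₀ πR² (dE/dt) = (8.85×10^-12)(5.945×10^-3)(2.55×10^12) = 0.1342 A through the full plate area.
Since J_d is uniform, the enclosed fraction is (r/R)² = 0.2264, giving I_d,enc = 0.0304 A.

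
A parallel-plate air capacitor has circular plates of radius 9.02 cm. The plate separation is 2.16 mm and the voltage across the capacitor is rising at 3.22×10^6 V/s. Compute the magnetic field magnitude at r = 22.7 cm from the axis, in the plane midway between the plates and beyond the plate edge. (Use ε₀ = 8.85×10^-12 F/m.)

dE/dt = (dV/dt)/d = 1.491×10^9 V/(m·s); I_d = ε₀(πR²)(dE/dt) = (8.85×10^-12)(0.02556)(1.491×10^9) = 3.373×10^-4 A.
Outside the plates the loop encloses all of I_d, so B·2πr = μ₀ I_d and B = 2.97×10^-10 T.

2.97×10^-10 T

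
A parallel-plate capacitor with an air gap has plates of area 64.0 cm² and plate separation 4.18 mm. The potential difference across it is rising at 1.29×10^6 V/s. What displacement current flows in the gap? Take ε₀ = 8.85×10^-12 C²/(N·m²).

C = ε₀A/d = (8.85×10^-12)(6.40×10^-3)/(4.18×10^-3) = 1.355×10^-11 F.
I_d = C dV/dt = (1.355×10^-11)(1.29×10^6) = 1.75×10^-5 A.

1.75×10^-5 A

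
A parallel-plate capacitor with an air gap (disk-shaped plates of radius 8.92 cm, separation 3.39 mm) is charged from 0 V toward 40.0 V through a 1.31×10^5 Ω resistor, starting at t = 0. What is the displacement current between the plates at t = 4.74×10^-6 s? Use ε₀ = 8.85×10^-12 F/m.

1.75×10^-4 A

C = ε₀A/d = (8.85×10^-12)(0.02500)/(3.39×10^-3) = 6.527×10^-11 F and τ = RC = 8.550×10^-6 s. I_d in the gap equals the RC charging current.
I_d(t) = (V₀/R) e^(−t/τ) = 3.053×10^-4 · e^(−0.5544) = 1.75×10^-4 A.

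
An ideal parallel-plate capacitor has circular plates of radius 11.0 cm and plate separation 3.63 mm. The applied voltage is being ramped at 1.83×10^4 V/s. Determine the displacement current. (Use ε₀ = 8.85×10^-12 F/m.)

E = V/d so dE/dt = (dV/dt)/d = 5.041×10^6 V/(m·s), and I_d = ε₀ A dE/dt = (8.85×10^-12)(0.03801)(5.041×10^6) = 1.70×10^-6 A.

1.70×10^-6 A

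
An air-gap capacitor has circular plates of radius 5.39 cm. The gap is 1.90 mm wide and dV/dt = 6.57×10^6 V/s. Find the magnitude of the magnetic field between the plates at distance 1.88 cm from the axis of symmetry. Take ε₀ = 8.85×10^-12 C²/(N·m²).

3.61×10^-10 T

I_d = C dV/dt with C = ε₀πR²/d = 4.251×10^-11 F, so I_d = (4.251×10^-11)(6.57×10^6) = 2.793×10^-4 A.
∮B·dl = μ₀ I_d,enc with I_d,enc = I_d r²/R² = 3.398×10^-5 A; so B = μ₀ I_d,enc/(2πr) = 3.61×10^-10 T.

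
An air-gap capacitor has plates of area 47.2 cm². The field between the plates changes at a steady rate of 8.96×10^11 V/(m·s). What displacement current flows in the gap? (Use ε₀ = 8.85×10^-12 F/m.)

0.0374 A

With a uniform field, Φ_E = EA, so I_d = ε₀ A dE/dt = 0.0374 A.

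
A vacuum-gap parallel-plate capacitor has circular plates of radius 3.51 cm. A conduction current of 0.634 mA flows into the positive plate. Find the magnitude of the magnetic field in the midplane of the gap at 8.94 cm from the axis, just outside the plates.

1.42×10^-9 T

No conduction current crosses the gap, so I_d there equals the 6.34×10^-4 A in the leads.
Outside the plates the loop encloses all of I_d, so B·2πr = μ₀ I_d and B = 1.42×10^-9 T.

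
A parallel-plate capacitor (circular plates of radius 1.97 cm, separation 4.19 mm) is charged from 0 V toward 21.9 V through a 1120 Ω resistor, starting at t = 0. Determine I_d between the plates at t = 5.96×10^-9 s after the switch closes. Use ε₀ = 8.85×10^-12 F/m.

C = ε₀A/d = (8.85×10^-12)(1.219×10^-3)/(4.19×10^-3) = 2.575×10^-12 F, so τ = RC = 2.884×10^-9 s.
The conduction current is I(t) = (V₀/R) e^(−t/τ), and the displacement current between the plates equals it.
t/τ = 2.067; I_d = (21.9/1120) · e^(−2.067) = (0.01955)(0.1266) = 2.48×10^-3 A.

2.48×10^-3 A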